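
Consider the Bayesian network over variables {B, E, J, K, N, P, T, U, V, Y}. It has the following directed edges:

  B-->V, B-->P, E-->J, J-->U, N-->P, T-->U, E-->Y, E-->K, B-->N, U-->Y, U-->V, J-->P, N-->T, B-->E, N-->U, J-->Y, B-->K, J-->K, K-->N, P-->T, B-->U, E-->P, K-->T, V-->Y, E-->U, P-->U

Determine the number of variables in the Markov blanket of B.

8

A node's Markov blanket = Pa ∪ Ch ∪ (parents of Ch other than the node itself).
B has no parents.
B has children E, K, N, P, U, V.
For each child, the remaining parents (spouses of B):
  E: no additional parents.
  K also has parents E, J.
  N also has parent K.
  P also has parents E, J, N.
  U's other parents are E, J, N, P, T.
  V also has parent U.
MB(B) = {E, J, K, N, P, T, U, V}, which has 8 nodes.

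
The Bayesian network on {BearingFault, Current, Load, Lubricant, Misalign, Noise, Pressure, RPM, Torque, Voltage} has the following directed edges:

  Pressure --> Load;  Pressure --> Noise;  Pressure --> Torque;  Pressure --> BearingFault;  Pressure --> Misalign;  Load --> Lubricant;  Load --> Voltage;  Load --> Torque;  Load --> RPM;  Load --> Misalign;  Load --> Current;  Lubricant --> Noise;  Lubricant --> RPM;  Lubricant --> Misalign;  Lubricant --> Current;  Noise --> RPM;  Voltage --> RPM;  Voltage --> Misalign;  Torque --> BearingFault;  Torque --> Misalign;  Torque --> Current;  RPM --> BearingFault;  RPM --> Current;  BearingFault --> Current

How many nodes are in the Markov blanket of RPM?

A node's Markov blanket = Pa ∪ Ch ∪ (parents of Ch other than the node itself).
RPM has parents Load, Lubricant, Noise, Voltage.
Ch(RPM) = {BearingFault, Current}.
For each child, the remaining parents (spouses of RPM):
  BearingFault also has parents Pressure, Torque.
  parents(Current) \ {RPM} = {BearingFault, Load, Lubricant, Torque}.
MB(RPM) = {BearingFault, Current, Load, Lubricant, Noise, Pressure, Torque, Voltage}, which has 8 nodes.

8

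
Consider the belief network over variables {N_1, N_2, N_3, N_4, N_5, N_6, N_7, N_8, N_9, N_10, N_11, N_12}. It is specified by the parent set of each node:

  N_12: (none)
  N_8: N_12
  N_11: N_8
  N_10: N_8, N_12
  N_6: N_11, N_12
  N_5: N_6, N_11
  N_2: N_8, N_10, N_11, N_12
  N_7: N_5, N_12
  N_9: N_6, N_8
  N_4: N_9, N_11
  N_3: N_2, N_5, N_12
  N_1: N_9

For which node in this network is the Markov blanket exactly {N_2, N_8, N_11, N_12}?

The target node must have every member of {N_2, N_8, N_11, N_12} as a parent, child, or co-parent, and no others.
Parents of N_10: N_8, N_12; children: N_2; co-parents: N_8, N_11, N_12.
These exactly cover the given set, so the node is N_10.

N_10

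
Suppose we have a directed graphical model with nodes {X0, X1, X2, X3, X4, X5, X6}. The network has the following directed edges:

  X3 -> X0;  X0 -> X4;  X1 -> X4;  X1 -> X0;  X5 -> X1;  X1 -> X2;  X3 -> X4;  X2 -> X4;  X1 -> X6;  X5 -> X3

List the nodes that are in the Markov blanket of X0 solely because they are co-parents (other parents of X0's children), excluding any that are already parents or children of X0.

Children of X0: X4.
  X4's other parents are X1, X2, X3.
Excluding nodes already adjacent to X0 (X1, X3, X4), the co-parent-only contribution is {X2}.

{X2}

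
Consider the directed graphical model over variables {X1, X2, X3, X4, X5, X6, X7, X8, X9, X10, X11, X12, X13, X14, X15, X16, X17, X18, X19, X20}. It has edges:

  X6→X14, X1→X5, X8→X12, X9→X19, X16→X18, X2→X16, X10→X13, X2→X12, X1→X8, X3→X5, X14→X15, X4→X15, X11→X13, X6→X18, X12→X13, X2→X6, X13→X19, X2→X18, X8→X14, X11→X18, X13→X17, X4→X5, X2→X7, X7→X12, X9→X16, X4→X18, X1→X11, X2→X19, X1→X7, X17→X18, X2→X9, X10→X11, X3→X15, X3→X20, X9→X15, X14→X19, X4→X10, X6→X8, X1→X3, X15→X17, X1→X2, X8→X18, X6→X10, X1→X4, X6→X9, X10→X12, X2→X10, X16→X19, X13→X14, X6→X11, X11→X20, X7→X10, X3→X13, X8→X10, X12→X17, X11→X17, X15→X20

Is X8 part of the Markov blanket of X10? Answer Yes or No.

Yes

X8 is a parent of X10.
So X8 ∈ MB(X10).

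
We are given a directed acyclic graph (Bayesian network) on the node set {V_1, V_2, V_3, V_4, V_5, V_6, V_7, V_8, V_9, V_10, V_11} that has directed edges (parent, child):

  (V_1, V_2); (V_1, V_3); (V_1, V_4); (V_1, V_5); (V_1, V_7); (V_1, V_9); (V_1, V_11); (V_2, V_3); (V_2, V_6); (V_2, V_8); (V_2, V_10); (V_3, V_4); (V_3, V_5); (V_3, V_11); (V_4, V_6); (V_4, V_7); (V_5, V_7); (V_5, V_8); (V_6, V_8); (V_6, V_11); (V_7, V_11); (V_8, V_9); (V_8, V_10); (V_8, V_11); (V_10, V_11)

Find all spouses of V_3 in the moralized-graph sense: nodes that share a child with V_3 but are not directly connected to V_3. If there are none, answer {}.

{V_6, V_7, V_8, V_10}

Children of V_3: V_4, V_5, V_11.
  V_4: V_1
  V_5: V_1
  V_11: V_1, V_6, V_7, V_8, V_10
Excluding nodes already adjacent to V_3 (V_1, V_2, V_4, V_5, V_11), the co-parent-only contribution is {V_6, V_7, V_8, V_10}.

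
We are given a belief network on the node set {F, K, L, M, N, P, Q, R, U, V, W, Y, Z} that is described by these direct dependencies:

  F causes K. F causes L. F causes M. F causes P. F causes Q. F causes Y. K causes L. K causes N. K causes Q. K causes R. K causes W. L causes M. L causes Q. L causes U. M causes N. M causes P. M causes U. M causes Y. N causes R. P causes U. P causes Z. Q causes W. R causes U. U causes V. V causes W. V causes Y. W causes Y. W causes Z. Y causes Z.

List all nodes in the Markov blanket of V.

Parents of V: U.
Ch(V) = {W, Y}.
Other parents of V's children:
  W's other parents are K, Q.
  parents(Y) \ {V} = {F, M, W}.
Union: {U} ∪ {W, Y} ∪ {F, K, M, Q, W} = {F, K, M, Q, U, W, Y}.

{F, K, M, Q, U, W, Y}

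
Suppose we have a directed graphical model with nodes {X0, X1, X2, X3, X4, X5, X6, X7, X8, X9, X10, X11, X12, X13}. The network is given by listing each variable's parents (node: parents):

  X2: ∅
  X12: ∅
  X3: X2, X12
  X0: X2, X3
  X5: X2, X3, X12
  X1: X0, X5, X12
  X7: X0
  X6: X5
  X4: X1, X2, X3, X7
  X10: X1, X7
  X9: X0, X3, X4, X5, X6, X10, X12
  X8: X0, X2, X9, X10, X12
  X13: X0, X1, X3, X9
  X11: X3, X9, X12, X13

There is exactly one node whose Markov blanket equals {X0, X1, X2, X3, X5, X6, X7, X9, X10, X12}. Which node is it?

The target node must have every member of {X0, X1, X2, X3, X5, X6, X7, X9, X10, X12} as a parent, child, or co-parent, and no others.
Parents of X4: X1, X2, X3, X7; children: X9; co-parents: X0, X3, X5, X6, X10, X12.
These exactly cover the given set, so the node is X4.

X4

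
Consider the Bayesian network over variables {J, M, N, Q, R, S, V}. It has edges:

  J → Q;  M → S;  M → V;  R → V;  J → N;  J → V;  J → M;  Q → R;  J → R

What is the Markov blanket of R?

{J, M, Q, V}

R's parents: J, Q.
Ch(R) = {V}.
Co-parents of R (other parents of its children):
  V's other parents are J, M.
Taking the union gives {J, M, Q, V}.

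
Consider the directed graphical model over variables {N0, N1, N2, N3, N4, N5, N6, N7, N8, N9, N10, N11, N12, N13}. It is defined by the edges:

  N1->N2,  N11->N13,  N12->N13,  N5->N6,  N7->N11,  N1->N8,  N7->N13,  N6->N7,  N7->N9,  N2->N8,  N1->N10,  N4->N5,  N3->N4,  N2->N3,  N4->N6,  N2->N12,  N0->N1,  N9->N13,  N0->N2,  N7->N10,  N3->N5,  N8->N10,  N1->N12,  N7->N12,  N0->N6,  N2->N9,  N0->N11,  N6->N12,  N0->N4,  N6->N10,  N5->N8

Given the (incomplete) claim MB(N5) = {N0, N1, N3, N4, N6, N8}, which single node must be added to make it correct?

N2

A node's Markov blanket = Pa ∪ Ch ∪ (parents of Ch other than the node itself).
N5's parents: N3, N4.
N5 has children N6, N8.
Other parents of N5's children:
  parents(N6) \ {N5} = {N0, N4}.
  N8 also has parents N1, N2.
MB(N5) = {N0, N1, N2, N3, N4, N6, N8}.
Comparing with the claimed set, N2 is missing.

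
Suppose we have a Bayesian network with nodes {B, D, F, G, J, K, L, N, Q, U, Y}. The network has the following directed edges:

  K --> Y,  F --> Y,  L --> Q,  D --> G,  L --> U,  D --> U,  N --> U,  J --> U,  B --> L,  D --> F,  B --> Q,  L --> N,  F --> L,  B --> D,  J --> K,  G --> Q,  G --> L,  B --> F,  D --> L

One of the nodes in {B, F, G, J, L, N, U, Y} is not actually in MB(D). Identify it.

A node's Markov blanket = Pa ∪ Ch ∪ (parents of Ch other than the node itself).
D's parents: B.
D's children: F, G, L, U.
Co-parents of D (other parents of its children):
  F: B
  G: —
  L: B, F, G
  U: J, L, N
MB(D) = {B, F, G, J, L, N, U}.
Y is neither a parent, child, nor co-parent of D, so it does not belong.

Y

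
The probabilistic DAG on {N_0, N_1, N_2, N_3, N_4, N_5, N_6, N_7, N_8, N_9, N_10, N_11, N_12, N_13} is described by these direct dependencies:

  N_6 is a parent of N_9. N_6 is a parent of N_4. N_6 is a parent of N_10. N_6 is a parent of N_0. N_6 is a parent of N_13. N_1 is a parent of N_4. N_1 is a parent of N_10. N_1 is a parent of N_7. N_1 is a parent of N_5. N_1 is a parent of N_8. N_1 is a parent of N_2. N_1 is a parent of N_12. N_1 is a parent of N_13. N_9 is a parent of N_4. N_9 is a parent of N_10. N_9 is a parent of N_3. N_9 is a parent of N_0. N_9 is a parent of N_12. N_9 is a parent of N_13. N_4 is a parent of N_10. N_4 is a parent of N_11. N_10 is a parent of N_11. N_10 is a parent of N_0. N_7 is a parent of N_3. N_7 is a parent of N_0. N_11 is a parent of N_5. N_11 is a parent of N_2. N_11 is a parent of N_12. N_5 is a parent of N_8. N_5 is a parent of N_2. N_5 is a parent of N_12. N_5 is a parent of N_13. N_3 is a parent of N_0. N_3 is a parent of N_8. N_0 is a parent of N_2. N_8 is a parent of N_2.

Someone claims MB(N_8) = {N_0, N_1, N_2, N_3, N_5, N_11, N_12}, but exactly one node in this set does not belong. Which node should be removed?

N_12

The Markov blanket of a node is its parents, its children, and the other parents of its children.
Parents of N_8: N_1, N_3, N_5.
Ch(N_8) = {N_2}.
Co-parents of N_8 (other parents of its children):
  N_2 also has parents N_0, N_1, N_5, N_11.
MB(N_8) = {N_0, N_1, N_2, N_3, N_5, N_11}.
N_12 is neither a parent, child, nor co-parent of N_8, so it does not belong.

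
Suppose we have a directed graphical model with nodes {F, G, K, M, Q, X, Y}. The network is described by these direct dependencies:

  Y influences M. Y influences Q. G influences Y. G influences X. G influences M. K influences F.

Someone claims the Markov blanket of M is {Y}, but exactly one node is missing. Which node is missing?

By definition, MB(M) is built from M's parents, M's children, and the co-parents of M.
M's parents: G, Y.
M's children: none.
M has no children, so there are no co-parents.
MB(M) = {G, Y}.
Comparing with the claimed set, G is missing.

G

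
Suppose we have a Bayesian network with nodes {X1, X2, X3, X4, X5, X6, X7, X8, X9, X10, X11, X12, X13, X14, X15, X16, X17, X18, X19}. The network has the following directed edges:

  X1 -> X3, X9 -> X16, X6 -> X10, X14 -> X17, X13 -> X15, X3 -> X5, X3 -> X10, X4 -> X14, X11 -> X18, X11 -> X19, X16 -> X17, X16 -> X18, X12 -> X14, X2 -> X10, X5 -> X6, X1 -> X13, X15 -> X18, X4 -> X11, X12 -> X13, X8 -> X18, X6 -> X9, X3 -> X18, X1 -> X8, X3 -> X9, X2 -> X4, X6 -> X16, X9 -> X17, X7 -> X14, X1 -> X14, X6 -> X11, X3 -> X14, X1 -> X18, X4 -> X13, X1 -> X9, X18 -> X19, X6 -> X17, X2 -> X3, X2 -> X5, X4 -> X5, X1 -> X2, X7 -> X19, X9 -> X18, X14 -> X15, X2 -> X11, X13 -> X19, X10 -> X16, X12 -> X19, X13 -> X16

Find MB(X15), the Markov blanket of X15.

The Markov blanket of a node is its parents, its children, and the other parents of its children.
X15 has child X18.
Pa(X15) = {X13, X14}.
For each child, the remaining parents (spouses of X15):
  X18: X1, X3, X8, X9, X11, X16
Taking the union gives {X1, X3, X8, X9, X11, X13, X14, X16, X18}.

{X1, X3, X8, X9, X11, X13, X14, X16, X18}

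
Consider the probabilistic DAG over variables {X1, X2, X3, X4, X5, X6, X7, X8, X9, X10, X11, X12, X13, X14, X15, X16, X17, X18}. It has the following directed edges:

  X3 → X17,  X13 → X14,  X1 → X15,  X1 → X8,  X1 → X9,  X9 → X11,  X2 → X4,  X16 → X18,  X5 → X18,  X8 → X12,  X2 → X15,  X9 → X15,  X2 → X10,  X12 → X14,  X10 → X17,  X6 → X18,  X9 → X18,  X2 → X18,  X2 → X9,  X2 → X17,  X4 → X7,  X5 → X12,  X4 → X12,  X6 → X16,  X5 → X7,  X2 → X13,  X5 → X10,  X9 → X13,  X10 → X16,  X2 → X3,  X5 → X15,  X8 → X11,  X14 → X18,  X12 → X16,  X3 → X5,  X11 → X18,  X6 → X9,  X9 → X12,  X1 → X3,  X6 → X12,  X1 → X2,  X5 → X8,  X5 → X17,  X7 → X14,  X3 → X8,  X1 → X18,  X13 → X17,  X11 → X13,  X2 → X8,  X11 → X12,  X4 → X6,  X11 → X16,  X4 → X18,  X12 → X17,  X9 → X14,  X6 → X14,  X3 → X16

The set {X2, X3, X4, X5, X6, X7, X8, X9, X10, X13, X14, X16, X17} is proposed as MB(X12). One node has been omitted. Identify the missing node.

By definition, MB(X12) is built from X12's parents, X12's children, and the co-parents of X12.
X12 has parents X4, X5, X6, X8, X9, X11.
Ch(X12) = {X14, X16, X17}.
Other parents of X12's children:
  X14: X6, X7, X9, X13
  X16: X3, X6, X10, X11
  X17: X2, X3, X5, X10, X13
MB(X12) = {X2, X3, X4, X5, X6, X7, X8, X9, X10, X11, X13, X14, X16, X17}.
Comparing with the claimed set, X11 is missing.

X11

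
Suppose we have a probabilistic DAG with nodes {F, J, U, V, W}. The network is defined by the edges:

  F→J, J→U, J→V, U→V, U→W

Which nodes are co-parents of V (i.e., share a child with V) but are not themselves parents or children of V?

{}

V has no children, so it has no co-parents. The set is empty.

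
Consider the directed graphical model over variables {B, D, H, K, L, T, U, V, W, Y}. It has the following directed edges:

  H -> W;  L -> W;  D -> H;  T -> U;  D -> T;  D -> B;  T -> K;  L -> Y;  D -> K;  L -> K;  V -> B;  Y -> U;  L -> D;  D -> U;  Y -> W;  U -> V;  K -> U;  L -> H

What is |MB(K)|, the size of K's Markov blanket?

K has child U.
K has parents D, L, T.
Other parents of K's children:
  U: D, T, Y
MB(K) = {D, L, T, U, Y}, which has 5 nodes.

5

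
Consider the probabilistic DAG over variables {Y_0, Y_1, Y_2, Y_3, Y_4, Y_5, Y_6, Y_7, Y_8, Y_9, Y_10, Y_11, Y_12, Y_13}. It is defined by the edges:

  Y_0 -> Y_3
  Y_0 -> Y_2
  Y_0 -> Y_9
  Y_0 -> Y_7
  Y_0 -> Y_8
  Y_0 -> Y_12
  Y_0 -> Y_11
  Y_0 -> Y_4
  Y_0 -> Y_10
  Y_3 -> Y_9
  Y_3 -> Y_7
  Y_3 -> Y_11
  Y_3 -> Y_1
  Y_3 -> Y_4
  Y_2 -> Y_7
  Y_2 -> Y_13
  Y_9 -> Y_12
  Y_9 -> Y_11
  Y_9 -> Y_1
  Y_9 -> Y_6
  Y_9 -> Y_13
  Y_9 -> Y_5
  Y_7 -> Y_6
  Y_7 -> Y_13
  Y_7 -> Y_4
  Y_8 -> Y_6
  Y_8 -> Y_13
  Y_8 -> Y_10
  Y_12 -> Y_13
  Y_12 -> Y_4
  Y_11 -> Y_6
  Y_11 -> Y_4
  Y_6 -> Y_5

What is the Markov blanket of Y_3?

{Y_0, Y_1, Y_2, Y_4, Y_7, Y_9, Y_11, Y_12}

Y_3's parents: Y_0.
Children of Y_3: Y_1, Y_4, Y_7, Y_9, Y_11.
For each child, the remaining parents (spouses of Y_3):
  Y_9's other parent is Y_0.
  parents(Y_7) \ {Y_3} = {Y_0, Y_2}.
  parents(Y_11) \ {Y_3} = {Y_0, Y_9}.
  parents(Y_1) \ {Y_3} = {Y_9}.
  Y_4 also has parents Y_0, Y_7, Y_11, Y_12.
Union: {Y_0} ∪ {Y_1, Y_4, Y_7, Y_9, Y_11} ∪ {Y_0, Y_2, Y_7, Y_9, Y_11, Y_12} = {Y_0, Y_1, Y_2, Y_4, Y_7, Y_9, Y_11, Y_12}.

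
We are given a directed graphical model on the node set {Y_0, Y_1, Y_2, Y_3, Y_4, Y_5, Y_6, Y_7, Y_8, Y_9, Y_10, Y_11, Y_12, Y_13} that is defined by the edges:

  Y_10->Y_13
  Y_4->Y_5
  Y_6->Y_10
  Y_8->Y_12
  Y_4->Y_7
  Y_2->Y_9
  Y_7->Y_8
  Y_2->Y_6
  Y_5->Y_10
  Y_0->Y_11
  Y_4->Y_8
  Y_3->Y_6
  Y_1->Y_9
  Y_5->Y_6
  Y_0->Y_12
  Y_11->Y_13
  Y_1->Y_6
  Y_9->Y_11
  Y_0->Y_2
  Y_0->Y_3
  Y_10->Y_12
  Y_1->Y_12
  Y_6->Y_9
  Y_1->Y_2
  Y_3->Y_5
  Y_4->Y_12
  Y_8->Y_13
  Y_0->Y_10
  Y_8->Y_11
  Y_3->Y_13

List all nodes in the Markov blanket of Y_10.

{Y_0, Y_1, Y_3, Y_4, Y_5, Y_6, Y_8, Y_11, Y_12, Y_13}

By definition, MB(Y_10) is built from Y_10's parents, Y_10's children, and the co-parents of Y_10.
Children of Y_10: Y_12, Y_13.
Y_10's parents: Y_0, Y_5, Y_6.
Other parents of Y_10's children:
  Y_12's other parents are Y_0, Y_1, Y_4, Y_8.
  Y_13's other parents are Y_3, Y_8, Y_11.
MB(Y_10) = {Y_0, Y_1, Y_3, Y_4, Y_5, Y_6, Y_8, Y_11, Y_12, Y_13}.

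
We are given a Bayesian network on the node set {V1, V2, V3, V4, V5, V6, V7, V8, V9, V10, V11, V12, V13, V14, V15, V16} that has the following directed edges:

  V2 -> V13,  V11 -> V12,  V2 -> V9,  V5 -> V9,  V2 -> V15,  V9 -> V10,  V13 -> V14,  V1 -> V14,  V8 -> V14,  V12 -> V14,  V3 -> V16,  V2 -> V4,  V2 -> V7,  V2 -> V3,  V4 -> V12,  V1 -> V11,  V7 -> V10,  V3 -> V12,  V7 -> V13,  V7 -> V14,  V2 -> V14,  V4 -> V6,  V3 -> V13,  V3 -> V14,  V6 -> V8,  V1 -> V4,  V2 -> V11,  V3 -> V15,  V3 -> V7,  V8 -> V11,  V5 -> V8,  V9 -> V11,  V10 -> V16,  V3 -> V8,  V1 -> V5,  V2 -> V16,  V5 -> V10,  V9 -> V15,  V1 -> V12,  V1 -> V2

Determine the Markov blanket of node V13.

Recall MB(v) = parents ∪ children ∪ spouses, where spouses are the other parents of v's children.
Pa(V13) = {V2, V3, V7}.
V13 has child V14.
For each child, the remaining parents (spouses of V13):
  parents(V14) \ {V13} = {V1, V2, V3, V7, V8, V12}.
Union: {V2, V3, V7} ∪ {V14} ∪ {V1, V2, V3, V7, V8, V12} = {V1, V2, V3, V7, V8, V12, V14}.

{V1, V2, V3, V7, V8, V12, V14}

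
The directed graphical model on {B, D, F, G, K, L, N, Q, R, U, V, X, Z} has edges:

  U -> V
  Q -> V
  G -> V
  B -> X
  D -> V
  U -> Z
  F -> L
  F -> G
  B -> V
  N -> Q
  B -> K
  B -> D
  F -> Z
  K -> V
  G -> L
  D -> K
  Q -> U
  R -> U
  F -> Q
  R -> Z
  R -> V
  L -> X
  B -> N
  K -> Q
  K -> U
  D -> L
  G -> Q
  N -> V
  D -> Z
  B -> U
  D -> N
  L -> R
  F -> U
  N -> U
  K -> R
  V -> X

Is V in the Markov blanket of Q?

Yes

V is a child of Q.
So V ∈ MB(Q).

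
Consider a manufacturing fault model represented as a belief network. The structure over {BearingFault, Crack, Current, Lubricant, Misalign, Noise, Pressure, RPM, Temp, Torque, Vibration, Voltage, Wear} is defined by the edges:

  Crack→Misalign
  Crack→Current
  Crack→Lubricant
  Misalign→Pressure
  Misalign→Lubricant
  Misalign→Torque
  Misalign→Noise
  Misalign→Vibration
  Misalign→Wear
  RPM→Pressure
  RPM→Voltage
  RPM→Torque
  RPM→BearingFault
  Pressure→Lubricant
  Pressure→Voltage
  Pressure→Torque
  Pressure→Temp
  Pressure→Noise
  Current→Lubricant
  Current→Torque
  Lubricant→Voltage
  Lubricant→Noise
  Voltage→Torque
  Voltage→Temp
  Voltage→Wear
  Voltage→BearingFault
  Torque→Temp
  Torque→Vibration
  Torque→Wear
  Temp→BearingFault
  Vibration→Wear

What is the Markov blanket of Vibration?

{Misalign, Torque, Voltage, Wear}

By definition, MB(Vibration) is built from Vibration's parents, Vibration's children, and the co-parents of Vibration.
Parents of Vibration: Misalign, Torque.
Ch(Vibration) = {Wear}.
For each child, the remaining parents (spouses of Vibration):
  parents(Wear) \ {Vibration} = {Misalign, Torque, Voltage}.
Taking the union gives {Misalign, Torque, Voltage, Wear}.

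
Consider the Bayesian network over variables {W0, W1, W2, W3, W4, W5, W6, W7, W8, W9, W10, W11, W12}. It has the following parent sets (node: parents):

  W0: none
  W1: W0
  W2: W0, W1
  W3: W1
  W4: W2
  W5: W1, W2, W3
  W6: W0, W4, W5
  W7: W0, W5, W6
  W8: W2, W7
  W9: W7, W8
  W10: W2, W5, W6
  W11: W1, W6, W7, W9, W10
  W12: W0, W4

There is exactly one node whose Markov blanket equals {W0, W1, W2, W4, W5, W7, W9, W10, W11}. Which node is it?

The target node must have every member of {W0, W1, W2, W4, W5, W7, W9, W10, W11} as a parent, child, or co-parent, and no others.
Parents of W6: W0, W4, W5; children: W7, W10, W11; co-parents: W0, W1, W2, W5, W7, W9, W10.
These exactly cover the given set, so the node is W6.

W6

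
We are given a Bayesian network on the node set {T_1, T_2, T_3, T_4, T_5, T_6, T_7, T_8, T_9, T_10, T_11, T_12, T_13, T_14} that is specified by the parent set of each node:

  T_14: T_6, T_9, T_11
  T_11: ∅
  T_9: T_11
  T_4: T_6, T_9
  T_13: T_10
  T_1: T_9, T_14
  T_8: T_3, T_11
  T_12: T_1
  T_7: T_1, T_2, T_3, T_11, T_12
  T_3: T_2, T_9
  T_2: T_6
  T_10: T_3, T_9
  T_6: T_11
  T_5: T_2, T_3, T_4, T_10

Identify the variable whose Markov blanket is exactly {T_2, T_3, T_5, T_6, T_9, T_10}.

T_4

The target node must have every member of {T_2, T_3, T_5, T_6, T_9, T_10} as a parent, child, or co-parent, and no others.
Parents of T_4: T_6, T_9; children: T_5; co-parents: T_2, T_3, T_10.
These exactly cover the given set, so the node is T_4.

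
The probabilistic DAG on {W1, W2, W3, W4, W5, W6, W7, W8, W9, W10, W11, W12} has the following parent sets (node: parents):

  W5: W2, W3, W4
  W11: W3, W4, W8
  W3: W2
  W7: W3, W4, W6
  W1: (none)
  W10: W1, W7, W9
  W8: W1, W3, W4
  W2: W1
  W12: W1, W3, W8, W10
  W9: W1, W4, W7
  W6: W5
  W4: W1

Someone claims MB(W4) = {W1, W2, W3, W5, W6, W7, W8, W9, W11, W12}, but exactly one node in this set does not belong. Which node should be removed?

Ch(W4) = {W5, W7, W8, W9, W11}.
Parents of W4: W1.
Parents of each child, excluding W4:
  W5's other parents are W2, W3.
  W7 also has parents W3, W6.
  parents(W8) \ {W4} = {W1, W3}.
  W9's other parents are W1, W7.
  parents(W11) \ {W4} = {W3, W8}.
MB(W4) = {W1, W2, W3, W5, W6, W7, W8, W9, W11}.
W12 is neither a parent, child, nor co-parent of W4, so it does not belong.

W12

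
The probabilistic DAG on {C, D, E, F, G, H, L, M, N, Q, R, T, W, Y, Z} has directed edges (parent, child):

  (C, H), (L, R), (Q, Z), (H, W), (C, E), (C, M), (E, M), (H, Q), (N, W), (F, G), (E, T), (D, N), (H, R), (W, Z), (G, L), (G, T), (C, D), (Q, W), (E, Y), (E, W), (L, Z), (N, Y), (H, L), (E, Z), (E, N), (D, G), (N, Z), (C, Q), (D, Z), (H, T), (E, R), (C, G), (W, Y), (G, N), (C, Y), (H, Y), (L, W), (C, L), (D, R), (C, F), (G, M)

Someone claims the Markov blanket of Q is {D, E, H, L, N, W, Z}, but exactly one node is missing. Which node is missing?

C

A node's Markov blanket = Pa ∪ Ch ∪ (parents of Ch other than the node itself).
Q's parents: C, H.
Q's children: W, Z.
Other parents of Q's children:
  parents(W) \ {Q} = {E, H, L, N}.
  Z's other parents are D, E, L, N, W.
MB(Q) = {C, D, E, H, L, N, W, Z}.
Comparing with the claimed set, C is missing.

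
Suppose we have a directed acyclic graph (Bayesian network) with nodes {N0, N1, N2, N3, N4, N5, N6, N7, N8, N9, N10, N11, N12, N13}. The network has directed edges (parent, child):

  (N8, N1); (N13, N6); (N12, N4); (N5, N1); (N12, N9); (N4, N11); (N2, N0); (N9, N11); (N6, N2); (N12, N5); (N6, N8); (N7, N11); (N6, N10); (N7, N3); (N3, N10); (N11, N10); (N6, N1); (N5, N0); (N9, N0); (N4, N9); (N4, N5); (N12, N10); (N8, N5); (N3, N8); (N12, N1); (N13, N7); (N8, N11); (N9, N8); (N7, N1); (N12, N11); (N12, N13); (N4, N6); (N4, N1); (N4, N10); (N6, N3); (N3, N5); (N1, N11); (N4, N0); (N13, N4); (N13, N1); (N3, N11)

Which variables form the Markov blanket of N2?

{N0, N4, N5, N6, N9}

N2's parents: N6.
N2 has child N0.
Parents of each child, excluding N2:
  parents(N0) \ {N2} = {N4, N5, N9}.
Taking the union gives {N0, N4, N5, N6, N9}.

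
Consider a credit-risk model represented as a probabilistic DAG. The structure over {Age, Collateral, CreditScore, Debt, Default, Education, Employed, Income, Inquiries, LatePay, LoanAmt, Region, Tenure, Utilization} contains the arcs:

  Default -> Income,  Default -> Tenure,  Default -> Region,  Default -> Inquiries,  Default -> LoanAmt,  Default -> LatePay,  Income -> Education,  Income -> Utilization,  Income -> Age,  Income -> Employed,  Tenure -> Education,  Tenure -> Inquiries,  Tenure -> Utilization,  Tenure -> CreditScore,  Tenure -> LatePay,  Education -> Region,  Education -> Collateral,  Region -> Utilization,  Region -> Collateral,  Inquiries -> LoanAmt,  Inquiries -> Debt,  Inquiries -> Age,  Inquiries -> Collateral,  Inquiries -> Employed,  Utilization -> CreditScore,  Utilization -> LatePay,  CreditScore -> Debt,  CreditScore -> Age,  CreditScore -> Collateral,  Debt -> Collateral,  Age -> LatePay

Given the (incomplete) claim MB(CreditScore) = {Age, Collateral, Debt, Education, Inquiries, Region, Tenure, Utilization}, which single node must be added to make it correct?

Income

Parents of CreditScore: Tenure, Utilization.
CreditScore's children: Age, Collateral, Debt.
Co-parents of CreditScore (other parents of its children):
  Debt's other parent is Inquiries.
  parents(Age) \ {CreditScore} = {Income, Inquiries}.
  Collateral also has parents Debt, Education, Inquiries, Region.
MB(CreditScore) = {Age, Collateral, Debt, Education, Income, Inquiries, Region, Tenure, Utilization}.
Comparing with the claimed set, Income is missing.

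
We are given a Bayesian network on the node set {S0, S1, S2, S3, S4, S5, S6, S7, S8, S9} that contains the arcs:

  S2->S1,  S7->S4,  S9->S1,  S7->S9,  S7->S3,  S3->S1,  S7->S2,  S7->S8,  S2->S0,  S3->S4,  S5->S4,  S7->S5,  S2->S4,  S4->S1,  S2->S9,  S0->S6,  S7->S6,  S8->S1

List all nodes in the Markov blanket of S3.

Parents of S3: S7.
S3 has children S1, S4.
Parents of each child, excluding S3:
  parents(S4) \ {S3} = {S2, S5, S7}.
  S1's other parents are S2, S4, S8, S9.
Taking the union gives {S1, S2, S4, S5, S7, S8, S9}.

{S1, S2, S4, S5, S7, S8, S9}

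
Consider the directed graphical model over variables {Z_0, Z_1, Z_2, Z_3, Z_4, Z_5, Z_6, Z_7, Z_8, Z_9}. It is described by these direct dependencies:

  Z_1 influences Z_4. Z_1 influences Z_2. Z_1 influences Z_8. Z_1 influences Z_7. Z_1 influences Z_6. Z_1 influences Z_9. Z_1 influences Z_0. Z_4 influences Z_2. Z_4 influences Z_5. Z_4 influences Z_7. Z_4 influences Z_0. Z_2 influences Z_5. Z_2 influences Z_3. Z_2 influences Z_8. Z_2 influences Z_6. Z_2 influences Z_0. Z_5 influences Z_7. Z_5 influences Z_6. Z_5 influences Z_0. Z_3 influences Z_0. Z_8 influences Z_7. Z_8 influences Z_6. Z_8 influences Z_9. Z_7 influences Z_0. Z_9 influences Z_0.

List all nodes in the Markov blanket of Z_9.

{Z_0, Z_1, Z_2, Z_3, Z_4, Z_5, Z_7, Z_8}

Parents of Z_9: Z_1, Z_8.
Ch(Z_9) = {Z_0}.
Co-parents of Z_9 (other parents of its children):
  Z_0: Z_1, Z_2, Z_3, Z_4, Z_5, Z_7
Union: {Z_1, Z_8} ∪ {Z_0} ∪ {Z_1, Z_2, Z_3, Z_4, Z_5, Z_7} = {Z_0, Z_1, Z_2, Z_3, Z_4, Z_5, Z_7, Z_8}.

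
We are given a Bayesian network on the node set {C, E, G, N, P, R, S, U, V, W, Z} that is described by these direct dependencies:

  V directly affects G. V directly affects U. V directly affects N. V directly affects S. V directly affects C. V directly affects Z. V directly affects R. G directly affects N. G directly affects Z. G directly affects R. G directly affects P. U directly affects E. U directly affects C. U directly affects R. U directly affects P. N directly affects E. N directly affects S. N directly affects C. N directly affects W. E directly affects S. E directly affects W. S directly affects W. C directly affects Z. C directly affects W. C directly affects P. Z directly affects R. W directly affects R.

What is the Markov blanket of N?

{C, E, G, S, U, V, W}

The Markov blanket of a node is its parents, its children, and the other parents of its children.
N has children C, E, S, W.
N's parents: G, V.
Parents of each child, excluding N:
  E: U
  S: E, V
  C: U, V
  W: C, E, S
Union: {G, V} ∪ {C, E, S, W} ∪ {C, E, S, U, V} = {C, E, G, S, U, V, W}.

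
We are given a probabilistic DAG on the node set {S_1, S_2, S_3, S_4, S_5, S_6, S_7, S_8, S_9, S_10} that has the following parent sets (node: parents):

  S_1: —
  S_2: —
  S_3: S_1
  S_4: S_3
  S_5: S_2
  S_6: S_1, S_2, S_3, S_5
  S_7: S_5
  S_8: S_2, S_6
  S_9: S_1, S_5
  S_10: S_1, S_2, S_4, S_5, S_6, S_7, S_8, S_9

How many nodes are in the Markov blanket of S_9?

Parents of S_9: S_1, S_5.
S_9's children: S_10.
Co-parents of S_9 (other parents of its children):
  S_10: S_1, S_2, S_4, S_5, S_6, S_7, S_8
MB(S_9) = {S_1, S_2, S_4, S_5, S_6, S_7, S_8, S_10}, which has 8 nodes.

8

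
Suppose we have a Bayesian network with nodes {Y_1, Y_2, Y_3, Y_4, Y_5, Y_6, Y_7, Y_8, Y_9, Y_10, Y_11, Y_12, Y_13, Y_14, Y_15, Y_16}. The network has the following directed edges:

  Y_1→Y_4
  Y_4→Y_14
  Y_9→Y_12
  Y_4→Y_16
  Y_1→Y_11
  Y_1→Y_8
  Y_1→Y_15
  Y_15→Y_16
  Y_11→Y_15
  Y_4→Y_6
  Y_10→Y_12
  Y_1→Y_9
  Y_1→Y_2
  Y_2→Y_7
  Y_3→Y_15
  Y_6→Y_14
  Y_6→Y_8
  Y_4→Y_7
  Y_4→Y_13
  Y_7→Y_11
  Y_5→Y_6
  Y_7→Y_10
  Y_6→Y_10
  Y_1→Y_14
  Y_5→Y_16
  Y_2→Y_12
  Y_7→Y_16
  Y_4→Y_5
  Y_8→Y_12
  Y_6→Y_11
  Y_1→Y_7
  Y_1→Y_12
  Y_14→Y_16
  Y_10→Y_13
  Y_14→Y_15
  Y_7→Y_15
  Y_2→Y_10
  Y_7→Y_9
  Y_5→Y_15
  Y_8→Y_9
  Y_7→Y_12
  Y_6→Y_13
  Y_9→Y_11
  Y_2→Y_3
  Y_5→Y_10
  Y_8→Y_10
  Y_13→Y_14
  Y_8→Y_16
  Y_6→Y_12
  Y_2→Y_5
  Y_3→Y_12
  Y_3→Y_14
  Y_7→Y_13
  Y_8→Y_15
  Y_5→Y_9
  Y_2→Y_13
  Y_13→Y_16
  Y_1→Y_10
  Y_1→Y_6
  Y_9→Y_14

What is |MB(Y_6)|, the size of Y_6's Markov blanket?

Y_6's parents: Y_1, Y_4, Y_5.
Children of Y_6: Y_8, Y_10, Y_11, Y_12, Y_13, Y_14.
For each child, the remaining parents (spouses of Y_6):
  Y_8: Y_1
  Y_10: Y_1, Y_2, Y_5, Y_7, Y_8
  Y_11: Y_1, Y_7, Y_9
  Y_12: Y_1, Y_2, Y_3, Y_7, Y_8, Y_9, Y_10
  Y_13: Y_2, Y_4, Y_7, Y_10
  Y_14: Y_1, Y_3, Y_4, Y_9, Y_13
MB(Y_6) = {Y_1, Y_2, Y_3, Y_4, Y_5, Y_7, Y_8, Y_9, Y_10, Y_11, Y_12, Y_13, Y_14}, which has 13 nodes.

13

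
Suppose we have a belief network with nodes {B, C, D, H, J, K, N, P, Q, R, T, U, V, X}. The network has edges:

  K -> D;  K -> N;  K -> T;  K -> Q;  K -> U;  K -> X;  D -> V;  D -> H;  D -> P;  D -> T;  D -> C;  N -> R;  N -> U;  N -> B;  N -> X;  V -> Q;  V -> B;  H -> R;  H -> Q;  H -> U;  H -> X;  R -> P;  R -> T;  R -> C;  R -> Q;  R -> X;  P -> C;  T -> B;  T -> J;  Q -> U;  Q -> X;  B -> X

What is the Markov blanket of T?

T has children B, J.
T's parents: D, K, R.
Parents of each child, excluding T:
  B's other parents are N, V.
  J has no other parent.
So the Markov blanket of T is {B, D, J, K, N, R, V}.

{B, D, J, K, N, R, V}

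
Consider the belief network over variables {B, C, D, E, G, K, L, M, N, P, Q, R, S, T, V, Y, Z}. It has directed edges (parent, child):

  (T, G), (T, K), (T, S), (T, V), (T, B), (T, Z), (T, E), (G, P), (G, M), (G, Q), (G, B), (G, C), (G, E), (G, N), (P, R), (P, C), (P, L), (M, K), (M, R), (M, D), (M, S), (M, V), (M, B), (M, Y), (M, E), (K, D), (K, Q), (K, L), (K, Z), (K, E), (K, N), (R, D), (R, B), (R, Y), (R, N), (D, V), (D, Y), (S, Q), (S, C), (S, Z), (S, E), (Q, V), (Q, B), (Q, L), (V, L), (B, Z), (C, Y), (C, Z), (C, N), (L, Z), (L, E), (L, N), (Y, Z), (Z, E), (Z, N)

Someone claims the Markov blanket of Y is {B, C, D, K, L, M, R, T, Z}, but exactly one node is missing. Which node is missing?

By definition, MB(Y) is built from Y's parents, Y's children, and the co-parents of Y.
Y's parents: C, D, M, R.
Y has child Z.
Parents of each child, excluding Y:
  parents(Z) \ {Y} = {B, C, K, L, S, T}.
MB(Y) = {B, C, D, K, L, M, R, S, T, Z}.
Comparing with the claimed set, S is missing.

S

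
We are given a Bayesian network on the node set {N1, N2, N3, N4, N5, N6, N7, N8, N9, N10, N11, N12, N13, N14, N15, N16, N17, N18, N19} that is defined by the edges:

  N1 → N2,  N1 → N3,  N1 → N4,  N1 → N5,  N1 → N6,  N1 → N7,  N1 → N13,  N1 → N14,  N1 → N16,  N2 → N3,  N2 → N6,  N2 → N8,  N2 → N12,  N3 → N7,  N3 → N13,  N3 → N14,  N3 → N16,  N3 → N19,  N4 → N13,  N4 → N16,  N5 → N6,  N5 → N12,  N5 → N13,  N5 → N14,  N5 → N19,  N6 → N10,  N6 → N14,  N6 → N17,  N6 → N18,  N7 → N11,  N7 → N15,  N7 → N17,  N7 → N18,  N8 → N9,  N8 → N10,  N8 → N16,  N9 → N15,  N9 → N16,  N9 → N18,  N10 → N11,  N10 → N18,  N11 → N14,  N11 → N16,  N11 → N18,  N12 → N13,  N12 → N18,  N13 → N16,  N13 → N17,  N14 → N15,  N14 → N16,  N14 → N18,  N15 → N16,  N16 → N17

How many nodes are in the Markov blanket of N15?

10

The Markov blanket of a node is its parents, its children, and the other parents of its children.
Parents of N15: N7, N9, N14.
Ch(N15) = {N16}.
Co-parents of N15 (other parents of its children):
  parents(N16) \ {N15} = {N1, N3, N4, N8, N9, N11, N13, N14}.
MB(N15) = {N1, N3, N4, N7, N8, N9, N11, N13, N14, N16}, which has 10 nodes.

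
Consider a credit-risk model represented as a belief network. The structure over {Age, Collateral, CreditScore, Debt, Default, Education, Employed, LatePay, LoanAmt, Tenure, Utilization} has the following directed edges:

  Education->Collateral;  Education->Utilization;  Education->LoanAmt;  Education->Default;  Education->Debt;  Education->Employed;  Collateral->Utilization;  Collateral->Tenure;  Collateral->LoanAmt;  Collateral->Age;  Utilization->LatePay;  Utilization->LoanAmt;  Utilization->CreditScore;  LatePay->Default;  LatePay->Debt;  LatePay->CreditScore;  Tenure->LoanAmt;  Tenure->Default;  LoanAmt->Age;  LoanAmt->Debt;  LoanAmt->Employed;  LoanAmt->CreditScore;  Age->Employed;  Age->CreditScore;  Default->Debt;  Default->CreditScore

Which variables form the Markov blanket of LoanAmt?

Recall MB(v) = parents ∪ children ∪ spouses, where spouses are the other parents of v's children.
LoanAmt has parents Collateral, Education, Tenure, Utilization.
LoanAmt has children Age, CreditScore, Debt, Employed.
For each child, the remaining parents (spouses of LoanAmt):
  Age: Collateral
  Debt: Default, Education, LatePay
  Employed: Age, Education
  CreditScore: Age, Default, LatePay, Utilization
Taking the union gives {Age, Collateral, CreditScore, Debt, Default, Education, Employed, LatePay, Tenure, Utilization}.

{Age, Collateral, CreditScore, Debt, Default, Education, Employed, LatePay, Tenure, Utilization}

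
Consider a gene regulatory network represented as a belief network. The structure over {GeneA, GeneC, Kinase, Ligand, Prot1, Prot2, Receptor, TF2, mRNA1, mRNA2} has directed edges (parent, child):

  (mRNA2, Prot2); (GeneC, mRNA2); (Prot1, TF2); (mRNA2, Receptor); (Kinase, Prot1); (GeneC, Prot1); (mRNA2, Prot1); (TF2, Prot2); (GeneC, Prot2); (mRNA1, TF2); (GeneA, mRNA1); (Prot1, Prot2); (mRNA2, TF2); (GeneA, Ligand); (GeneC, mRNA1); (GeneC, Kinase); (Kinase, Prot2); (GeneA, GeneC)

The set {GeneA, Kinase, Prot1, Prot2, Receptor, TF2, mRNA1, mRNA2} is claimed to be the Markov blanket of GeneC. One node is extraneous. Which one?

GeneC's parents: GeneA.
Ch(GeneC) = {Kinase, Prot1, Prot2, mRNA1, mRNA2}.
Other parents of GeneC's children:
  mRNA1: GeneA
  Kinase: —
  mRNA2: —
  Prot1: Kinase, mRNA2
  Prot2: Kinase, Prot1, TF2, mRNA2
MB(GeneC) = {GeneA, Kinase, Prot1, Prot2, TF2, mRNA1, mRNA2}.
Receptor is neither a parent, child, nor co-parent of GeneC, so it does not belong.

Receptor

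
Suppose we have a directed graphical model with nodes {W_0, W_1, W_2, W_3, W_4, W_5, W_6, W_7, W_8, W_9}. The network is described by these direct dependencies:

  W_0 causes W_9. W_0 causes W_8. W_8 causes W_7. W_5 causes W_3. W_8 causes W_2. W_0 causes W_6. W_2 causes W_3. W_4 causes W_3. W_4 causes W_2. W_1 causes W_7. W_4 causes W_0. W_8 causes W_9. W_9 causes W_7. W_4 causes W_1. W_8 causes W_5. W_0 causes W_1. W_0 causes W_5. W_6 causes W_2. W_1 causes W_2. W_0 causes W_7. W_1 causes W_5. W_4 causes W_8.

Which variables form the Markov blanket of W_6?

{W_0, W_1, W_2, W_4, W_8}

Ch(W_6) = {W_2}.
W_6 has parent W_0.
Other parents of W_6's children:
  parents(W_2) \ {W_6} = {W_1, W_4, W_8}.
Union: {W_0} ∪ {W_2} ∪ {W_1, W_4, W_8} = {W_0, W_1, W_2, W_4, W_8}.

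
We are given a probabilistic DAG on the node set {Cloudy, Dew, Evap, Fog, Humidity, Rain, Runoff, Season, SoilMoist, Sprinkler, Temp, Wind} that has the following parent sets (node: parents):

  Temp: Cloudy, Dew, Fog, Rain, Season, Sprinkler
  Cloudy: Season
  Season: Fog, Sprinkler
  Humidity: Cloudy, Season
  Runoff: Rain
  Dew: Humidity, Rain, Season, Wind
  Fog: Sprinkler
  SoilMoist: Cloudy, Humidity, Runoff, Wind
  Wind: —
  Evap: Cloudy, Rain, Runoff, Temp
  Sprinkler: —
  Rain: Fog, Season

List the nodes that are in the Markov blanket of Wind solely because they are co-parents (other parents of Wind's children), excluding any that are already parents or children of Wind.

Children of Wind: Dew, SoilMoist.
  parents(SoilMoist) \ {Wind} = {Cloudy, Humidity, Runoff}.
  Dew's other parents are Humidity, Rain, Season.
Excluding nodes already adjacent to Wind (Dew, SoilMoist), the co-parent-only contribution is {Cloudy, Humidity, Rain, Runoff, Season}.

{Cloudy, Humidity, Rain, Runoff, Season}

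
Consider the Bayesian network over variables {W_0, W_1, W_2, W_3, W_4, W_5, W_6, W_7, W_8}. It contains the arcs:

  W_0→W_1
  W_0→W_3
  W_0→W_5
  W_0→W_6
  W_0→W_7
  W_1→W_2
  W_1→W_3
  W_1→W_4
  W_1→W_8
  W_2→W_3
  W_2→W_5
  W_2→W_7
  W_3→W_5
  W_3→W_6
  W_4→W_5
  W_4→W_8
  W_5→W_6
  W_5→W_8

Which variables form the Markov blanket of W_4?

{W_0, W_1, W_2, W_3, W_5, W_8}

W_4 has parent W_1.
Ch(W_4) = {W_5, W_8}.
Parents of each child, excluding W_4:
  W_5's other parents are W_0, W_2, W_3.
  W_8's other parents are W_1, W_5.
MB(W_4) = {W_0, W_1, W_2, W_3, W_5, W_8}.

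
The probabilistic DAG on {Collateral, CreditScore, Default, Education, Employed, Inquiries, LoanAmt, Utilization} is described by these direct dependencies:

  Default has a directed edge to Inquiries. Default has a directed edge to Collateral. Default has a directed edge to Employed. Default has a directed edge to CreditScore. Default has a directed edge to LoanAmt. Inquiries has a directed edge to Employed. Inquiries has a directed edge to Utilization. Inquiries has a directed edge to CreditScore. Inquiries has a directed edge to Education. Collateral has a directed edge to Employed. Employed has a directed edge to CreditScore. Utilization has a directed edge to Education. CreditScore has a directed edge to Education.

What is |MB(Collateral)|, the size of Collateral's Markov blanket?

Recall MB(v) = parents ∪ children ∪ spouses, where spouses are the other parents of v's children.
Collateral has child Employed.
Pa(Collateral) = {Default}.
For each child, the remaining parents (spouses of Collateral):
  Employed's other parents are Default, Inquiries.
MB(Collateral) = {Default, Employed, Inquiries}, which has 3 nodes.

3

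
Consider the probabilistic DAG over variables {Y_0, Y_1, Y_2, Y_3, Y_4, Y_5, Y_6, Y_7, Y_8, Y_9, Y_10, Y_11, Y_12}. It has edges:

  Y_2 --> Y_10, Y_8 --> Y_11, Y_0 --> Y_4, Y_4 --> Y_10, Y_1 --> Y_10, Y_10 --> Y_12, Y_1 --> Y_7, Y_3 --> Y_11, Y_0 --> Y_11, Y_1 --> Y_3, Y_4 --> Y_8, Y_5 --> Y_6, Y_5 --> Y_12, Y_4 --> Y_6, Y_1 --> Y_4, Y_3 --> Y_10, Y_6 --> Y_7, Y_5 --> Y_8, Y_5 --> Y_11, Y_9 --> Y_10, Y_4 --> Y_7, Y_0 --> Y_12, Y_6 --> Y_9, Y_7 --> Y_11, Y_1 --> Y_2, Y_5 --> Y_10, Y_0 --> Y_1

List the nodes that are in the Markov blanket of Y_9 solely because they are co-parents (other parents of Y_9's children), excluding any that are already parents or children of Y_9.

Children of Y_9: Y_10.
  Y_10 also has parents Y_1, Y_2, Y_3, Y_4, Y_5.
Excluding nodes already adjacent to Y_9 (Y_6, Y_10), the co-parent-only contribution is {Y_1, Y_2, Y_3, Y_4, Y_5}.

{Y_1, Y_2, Y_3, Y_4, Y_5}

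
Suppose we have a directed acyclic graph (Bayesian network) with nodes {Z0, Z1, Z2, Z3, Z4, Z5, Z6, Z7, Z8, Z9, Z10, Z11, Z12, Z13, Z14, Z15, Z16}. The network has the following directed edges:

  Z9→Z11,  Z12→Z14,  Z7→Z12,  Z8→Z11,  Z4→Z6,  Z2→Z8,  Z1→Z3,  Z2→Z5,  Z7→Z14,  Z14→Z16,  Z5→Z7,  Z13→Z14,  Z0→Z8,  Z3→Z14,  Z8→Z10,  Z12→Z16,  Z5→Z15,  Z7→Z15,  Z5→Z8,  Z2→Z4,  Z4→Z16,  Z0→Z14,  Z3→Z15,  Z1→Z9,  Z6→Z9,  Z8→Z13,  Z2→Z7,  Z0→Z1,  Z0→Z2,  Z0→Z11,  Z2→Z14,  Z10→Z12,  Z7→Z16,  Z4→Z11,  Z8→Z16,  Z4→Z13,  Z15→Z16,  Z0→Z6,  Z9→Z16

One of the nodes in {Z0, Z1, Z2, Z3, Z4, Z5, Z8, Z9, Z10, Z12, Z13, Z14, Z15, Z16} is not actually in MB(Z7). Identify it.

By definition, MB(Z7) is built from Z7's parents, Z7's children, and the co-parents of Z7.
Parents of Z7: Z2, Z5.
Ch(Z7) = {Z12, Z14, Z15, Z16}.
Co-parents of Z7 (other parents of its children):
  Z12's other parent is Z10.
  Z14's other parents are Z0, Z2, Z3, Z12, Z13.
  Z15 also has parents Z3, Z5.
  Z16's other parents are Z4, Z8, Z9, Z12, Z14, Z15.
MB(Z7) = {Z0, Z2, Z3, Z4, Z5, Z8, Z9, Z10, Z12, Z13, Z14, Z15, Z16}.
Z1 is neither a parent, child, nor co-parent of Z7, so it does not belong.

Z1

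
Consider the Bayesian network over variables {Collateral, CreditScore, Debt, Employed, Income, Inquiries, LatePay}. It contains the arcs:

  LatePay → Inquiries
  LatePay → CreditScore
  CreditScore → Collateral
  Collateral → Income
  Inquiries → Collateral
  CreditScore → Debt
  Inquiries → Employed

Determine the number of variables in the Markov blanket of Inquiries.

4

A node's Markov blanket = Pa ∪ Ch ∪ (parents of Ch other than the node itself).
Parents of Inquiries: LatePay.
Inquiries has children Collateral, Employed.
Parents of each child, excluding Inquiries:
  Employed: no additional parents.
  Collateral's other parent is CreditScore.
MB(Inquiries) = {Collateral, CreditScore, Employed, LatePay}, which has 4 nodes.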